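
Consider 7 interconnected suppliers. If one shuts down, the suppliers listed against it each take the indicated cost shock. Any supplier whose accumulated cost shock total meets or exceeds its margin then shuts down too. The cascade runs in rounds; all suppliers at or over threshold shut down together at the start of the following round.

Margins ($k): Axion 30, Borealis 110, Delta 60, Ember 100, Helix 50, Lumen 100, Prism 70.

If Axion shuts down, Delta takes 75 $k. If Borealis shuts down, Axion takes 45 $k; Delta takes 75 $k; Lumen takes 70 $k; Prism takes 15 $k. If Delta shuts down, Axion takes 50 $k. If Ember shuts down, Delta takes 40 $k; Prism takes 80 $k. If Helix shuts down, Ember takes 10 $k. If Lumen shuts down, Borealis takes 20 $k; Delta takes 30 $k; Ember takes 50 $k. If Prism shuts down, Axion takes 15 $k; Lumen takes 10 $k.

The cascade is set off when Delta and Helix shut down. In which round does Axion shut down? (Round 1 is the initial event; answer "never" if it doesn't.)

Round 1 — Delta, Helix shut down (initial).
  Axion: +50 → 50 ≥ 30
  Ember: +10 → 10 < 100
Round 2 — Axion shuts down.
No further shutdowns.

2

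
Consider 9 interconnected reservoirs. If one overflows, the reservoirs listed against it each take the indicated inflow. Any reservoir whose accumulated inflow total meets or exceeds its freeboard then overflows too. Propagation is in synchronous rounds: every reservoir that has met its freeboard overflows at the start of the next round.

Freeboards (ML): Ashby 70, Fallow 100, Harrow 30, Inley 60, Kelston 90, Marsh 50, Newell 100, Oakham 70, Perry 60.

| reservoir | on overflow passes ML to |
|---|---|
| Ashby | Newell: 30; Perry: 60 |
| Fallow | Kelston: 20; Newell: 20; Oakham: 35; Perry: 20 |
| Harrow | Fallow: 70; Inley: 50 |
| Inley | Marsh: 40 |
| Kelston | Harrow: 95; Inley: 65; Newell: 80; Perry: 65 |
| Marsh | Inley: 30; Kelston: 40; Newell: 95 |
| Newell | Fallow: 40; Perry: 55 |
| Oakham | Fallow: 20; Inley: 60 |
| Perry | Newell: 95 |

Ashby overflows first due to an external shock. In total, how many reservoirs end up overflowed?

Round 1 — Ashby overflows (initial).
  Newell: +30 → 30 < 100
  Perry: +60 → 60 ≥ 60
Round 2 — Perry overflows.
  Newell: +95 → 125 ≥ 100
Round 3 — Newell overflows.
  Fallow: +40 → 40 < 100
No further overflows.

3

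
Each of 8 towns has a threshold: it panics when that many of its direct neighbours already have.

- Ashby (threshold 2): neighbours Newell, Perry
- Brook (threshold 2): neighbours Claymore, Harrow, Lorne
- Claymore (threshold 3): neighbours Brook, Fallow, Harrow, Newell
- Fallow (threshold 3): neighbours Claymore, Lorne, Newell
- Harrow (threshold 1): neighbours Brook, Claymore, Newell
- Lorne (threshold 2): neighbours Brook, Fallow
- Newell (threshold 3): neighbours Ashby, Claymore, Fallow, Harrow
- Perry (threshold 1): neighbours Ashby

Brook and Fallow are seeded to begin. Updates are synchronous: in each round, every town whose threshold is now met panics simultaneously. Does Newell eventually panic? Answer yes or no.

yes

Round 1 — Brook, Fallow panic (initial).
Round 2 — checking thresholds:
  Claymore: 2 of 4 neighbours < 3, holds.
  Harrow: 1 of 3 neighbours ≥ 1, panics.
  Lorne: 2 of 2 neighbours ≥ 2, panics.
  Newell: 1 of 4 neighbours < 3, holds.
Round 3 — checking thresholds:
  Claymore: 3 of 4 neighbours ≥ 3, panics.
  Newell: 2 of 4 neighbours < 3, holds.
Round 4 — checking thresholds:
  Newell: 3 of 4 neighbours ≥ 3, panics.
Round 5 — no new panics; cascade stops.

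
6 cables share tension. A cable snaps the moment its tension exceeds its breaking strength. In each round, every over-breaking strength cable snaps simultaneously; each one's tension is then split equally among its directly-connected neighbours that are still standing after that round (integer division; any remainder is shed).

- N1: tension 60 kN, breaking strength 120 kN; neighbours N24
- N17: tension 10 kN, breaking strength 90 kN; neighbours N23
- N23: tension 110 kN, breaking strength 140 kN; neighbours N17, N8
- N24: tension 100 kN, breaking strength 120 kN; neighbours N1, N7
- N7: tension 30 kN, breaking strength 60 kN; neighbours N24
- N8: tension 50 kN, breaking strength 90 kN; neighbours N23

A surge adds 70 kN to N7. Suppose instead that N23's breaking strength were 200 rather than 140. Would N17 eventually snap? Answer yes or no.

With N23's breaking strength at 200:
Round 1 — N7 at 100 > 60. N7 snaps.
  N7 sheds 100 kN to N24: 100 each.
    N24: 100+100 = 200 > 120
Round 2 — N24 snaps.
  N24 sheds 200 kN to N1: 200 each.
    N1: 60+200 = 260 > 120
Round 3 — N1 snaps.
  N1 sheds 260 kN: no online neighbours, lost.
No further breaks.

no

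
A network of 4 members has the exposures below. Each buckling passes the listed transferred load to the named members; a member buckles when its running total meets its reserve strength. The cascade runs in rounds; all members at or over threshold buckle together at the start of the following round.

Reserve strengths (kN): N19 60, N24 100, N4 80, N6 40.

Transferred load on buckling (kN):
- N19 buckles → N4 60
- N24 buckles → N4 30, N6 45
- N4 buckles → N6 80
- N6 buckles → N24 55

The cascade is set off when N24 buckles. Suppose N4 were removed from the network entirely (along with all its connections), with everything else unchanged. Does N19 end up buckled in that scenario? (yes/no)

With N4 removed:
Round 1 — N24 buckles (initial).
  N6: +45 → 45 ≥ 40
Round 2 — N6 buckles.
No further bucklings.

no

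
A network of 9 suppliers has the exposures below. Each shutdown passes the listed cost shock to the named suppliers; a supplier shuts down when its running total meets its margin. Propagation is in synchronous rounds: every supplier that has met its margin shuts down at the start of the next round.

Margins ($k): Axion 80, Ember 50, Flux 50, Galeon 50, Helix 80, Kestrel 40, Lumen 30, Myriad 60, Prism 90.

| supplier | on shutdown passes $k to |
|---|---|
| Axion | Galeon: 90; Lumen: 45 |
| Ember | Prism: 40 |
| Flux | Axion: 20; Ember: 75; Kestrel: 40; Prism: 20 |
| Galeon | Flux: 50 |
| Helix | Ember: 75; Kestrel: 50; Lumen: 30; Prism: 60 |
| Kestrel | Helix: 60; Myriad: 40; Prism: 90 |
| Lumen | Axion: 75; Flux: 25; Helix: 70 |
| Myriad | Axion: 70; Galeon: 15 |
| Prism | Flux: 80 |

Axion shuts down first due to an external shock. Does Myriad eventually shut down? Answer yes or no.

no

Round 1 — Axion shuts down (initial).
  Galeon: +90 → 90 ≥ 50
  Lumen: +45 → 45 ≥ 30
Round 2 — Galeon, Lumen shut down.
  Flux: +50+25 → 75 ≥ 50
  Helix: +70 → 70 < 80
Round 3 — Flux shuts down.
  Ember: +75 → 75 ≥ 50
  Kestrel: +40 → 40 ≥ 40
  Prism: +20 → 20 < 90
Round 4 — Ember, Kestrel shut down.
  Helix: +60 → 130 ≥ 80
  Myriad: +40 → 40 < 60
  Prism: +40+90 → 150 ≥ 90
Round 5 — Helix, Prism shut down.
No further shutdowns.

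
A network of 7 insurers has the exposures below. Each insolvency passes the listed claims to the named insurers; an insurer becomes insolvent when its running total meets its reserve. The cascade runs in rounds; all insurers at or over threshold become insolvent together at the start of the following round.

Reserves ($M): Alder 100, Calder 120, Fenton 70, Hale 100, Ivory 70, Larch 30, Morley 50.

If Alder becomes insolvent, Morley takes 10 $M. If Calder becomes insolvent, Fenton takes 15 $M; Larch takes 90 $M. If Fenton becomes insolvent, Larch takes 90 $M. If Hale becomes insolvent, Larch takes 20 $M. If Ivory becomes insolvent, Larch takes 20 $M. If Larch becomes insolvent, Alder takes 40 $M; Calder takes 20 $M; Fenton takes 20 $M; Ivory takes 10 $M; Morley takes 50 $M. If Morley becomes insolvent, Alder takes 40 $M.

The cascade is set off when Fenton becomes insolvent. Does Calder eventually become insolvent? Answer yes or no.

Round 1 — Fenton becomes insolvent (initial).
  Larch: +90 → 90 ≥ 30
Round 2 — Larch becomes insolvent.
  Alder: +40 → 40 < 100
  Calder: +20 → 20 < 120
  Ivory: +10 → 10 < 70
  Morley: +50 → 50 ≥ 50
Round 3 — Morley becomes insolvent.
  Alder: +40 → 80 < 100
No further insolvencies.

no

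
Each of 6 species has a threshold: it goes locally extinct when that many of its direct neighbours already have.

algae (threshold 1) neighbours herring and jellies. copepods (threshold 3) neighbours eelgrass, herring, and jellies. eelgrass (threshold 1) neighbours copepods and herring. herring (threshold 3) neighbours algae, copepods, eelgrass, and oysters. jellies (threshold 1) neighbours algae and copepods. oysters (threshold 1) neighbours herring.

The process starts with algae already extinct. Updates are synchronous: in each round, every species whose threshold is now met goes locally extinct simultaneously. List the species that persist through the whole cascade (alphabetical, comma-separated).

copepods, eelgrass, herring, oysters

Round 1 — algae goes locally extinct (initial).
Round 2 — checking thresholds:
  herring: 1 of 4 neighbours < 3, not yet.
  jellies: 1 of 2 neighbours ≥ 1, goes locally extinct.
Round 3 — no new extinctions; cascade stops.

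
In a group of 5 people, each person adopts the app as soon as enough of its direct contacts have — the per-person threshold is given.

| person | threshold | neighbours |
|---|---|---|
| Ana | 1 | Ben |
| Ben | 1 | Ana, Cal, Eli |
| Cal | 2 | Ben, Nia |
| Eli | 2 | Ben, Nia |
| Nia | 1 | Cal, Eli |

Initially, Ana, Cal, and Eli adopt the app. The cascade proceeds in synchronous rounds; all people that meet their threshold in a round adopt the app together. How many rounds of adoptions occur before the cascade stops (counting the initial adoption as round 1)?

Round 1 — Ana, Cal, Eli adopt the app (initial).
Round 2 — checking thresholds:
  Ben: 3 of 3 neighbours ≥ 1, adopts the app.
  Nia: 2 of 2 neighbours ≥ 1, adopts the app.
Round 3 — no new adoptions; cascade stops.

2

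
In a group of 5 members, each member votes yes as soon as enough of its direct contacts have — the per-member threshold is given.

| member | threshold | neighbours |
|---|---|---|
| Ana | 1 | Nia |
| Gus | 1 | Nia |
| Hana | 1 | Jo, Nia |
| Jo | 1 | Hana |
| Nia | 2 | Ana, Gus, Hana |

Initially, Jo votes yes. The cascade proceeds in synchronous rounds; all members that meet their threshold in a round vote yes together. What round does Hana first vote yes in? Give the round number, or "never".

Round 1 — Jo votes yes (initial).
Round 2 — checking thresholds:
  Hana: 1 of 2 neighbours ≥ 1, votes yes.
Round 3 — no new yes votes; cascade stops.

2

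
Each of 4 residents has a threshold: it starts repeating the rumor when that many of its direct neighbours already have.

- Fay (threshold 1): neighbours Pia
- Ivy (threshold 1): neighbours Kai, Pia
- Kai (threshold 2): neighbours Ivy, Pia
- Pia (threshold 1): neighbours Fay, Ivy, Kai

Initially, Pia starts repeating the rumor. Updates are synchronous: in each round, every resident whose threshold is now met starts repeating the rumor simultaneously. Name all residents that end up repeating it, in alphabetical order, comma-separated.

Fay, Ivy, Kai, Pia

Round 1 — Pia starts repeating the rumor (initial).
Round 2 — checking thresholds:
  Fay: 1 of 1 neighbours ≥ 1, starts repeating the rumor.
  Ivy: 1 of 2 neighbours ≥ 1, starts repeating the rumor.
  Kai: 1 of 2 neighbours < 2, below threshold.
Round 3 — checking thresholds:
  Kai: 2 of 2 neighbours ≥ 2, starts repeating the rumor.
Round 4 — no new spreads; cascade stops.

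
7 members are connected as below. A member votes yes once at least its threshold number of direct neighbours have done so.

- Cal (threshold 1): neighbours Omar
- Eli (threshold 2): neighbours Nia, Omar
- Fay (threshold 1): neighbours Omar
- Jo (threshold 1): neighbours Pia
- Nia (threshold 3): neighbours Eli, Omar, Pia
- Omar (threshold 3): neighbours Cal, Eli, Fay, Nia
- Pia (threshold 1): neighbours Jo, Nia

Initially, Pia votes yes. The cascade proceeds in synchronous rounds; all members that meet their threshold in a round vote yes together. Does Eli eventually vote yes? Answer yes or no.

no

Round 1 — Pia votes yes (initial).
Round 2 — checking thresholds:
  Jo: 1 of 1 neighbours ≥ 1, votes yes.
  Nia: 1 of 3 neighbours < 3, below threshold.
Round 3 — no new yes votes; cascade stops.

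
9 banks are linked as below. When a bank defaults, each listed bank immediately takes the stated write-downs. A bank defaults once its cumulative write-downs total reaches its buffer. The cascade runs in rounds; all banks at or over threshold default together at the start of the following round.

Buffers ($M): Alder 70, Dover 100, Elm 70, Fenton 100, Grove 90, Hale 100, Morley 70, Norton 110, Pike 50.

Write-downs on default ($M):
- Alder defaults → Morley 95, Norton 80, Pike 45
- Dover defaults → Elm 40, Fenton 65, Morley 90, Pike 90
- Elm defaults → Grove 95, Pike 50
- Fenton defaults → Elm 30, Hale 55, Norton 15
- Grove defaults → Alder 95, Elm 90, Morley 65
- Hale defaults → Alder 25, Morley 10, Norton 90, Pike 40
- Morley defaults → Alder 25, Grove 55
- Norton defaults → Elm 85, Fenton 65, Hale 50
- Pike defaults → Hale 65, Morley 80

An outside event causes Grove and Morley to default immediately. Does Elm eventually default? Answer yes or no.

Round 1 — Grove, Morley default (initial).
  Alder: +95+25 → 120 ≥ 70
  Elm: +90 → 90 ≥ 70
Round 2 — Alder, Elm default.
  Norton: +80 → 80 < 110
  Pike: +45+50 → 95 ≥ 50
Round 3 — Pike defaults.
  Hale: +65 → 65 < 100
No further defaults.

yes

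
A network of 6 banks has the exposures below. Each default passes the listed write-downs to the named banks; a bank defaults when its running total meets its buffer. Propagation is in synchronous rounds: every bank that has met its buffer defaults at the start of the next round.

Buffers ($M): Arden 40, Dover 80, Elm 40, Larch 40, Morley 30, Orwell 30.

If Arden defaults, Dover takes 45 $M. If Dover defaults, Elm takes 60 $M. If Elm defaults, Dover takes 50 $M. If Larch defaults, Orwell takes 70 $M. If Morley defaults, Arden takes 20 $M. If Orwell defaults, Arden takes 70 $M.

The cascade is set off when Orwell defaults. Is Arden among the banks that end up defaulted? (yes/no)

yes

Round 1 — Orwell defaults (initial).
  Arden: +70 → 70 ≥ 40
Round 2 — Arden defaults.
  Dover: +45 → 45 < 80
No further defaults.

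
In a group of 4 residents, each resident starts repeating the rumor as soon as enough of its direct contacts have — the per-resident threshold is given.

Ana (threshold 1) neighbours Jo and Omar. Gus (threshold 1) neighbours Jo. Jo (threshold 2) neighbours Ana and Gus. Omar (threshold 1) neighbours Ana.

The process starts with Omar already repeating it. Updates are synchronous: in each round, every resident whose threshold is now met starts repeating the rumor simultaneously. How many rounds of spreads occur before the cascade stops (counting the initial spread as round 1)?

2

Round 1 — Omar starts repeating the rumor (initial).
Round 2 — checking thresholds:
  Ana: 1 of 2 neighbours ≥ 1, starts repeating the rumor.
Round 3 — no new spreads; cascade stops.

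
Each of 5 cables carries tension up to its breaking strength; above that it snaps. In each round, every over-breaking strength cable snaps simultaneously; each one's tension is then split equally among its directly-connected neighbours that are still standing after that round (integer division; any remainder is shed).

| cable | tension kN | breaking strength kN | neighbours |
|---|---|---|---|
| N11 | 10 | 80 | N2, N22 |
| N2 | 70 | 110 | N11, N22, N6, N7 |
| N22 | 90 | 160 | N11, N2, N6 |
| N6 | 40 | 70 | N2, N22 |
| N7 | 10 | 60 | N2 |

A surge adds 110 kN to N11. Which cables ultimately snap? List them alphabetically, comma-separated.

Round 1 — N11 at 120 > 80. N11 snaps.
  N11 sheds 120 kN to N2, N22: 60 each.
    N2: 70+60 = 130 > 110
    N22: 90+60 = 150 ≤ 160
Round 2 — N2 snaps.
  N2 sheds 130 kN to N22, N6, N7: 43 each (1 lost).
    N22: 150+43 = 193 > 160
    N6: 40+43 = 83 > 70
    N7: 10+43 = 53 ≤ 60
Round 3 — N22, N6 snap.
  N22 sheds 193 kN: no online neighbours, lost.
  N6 sheds 83 kN: no online neighbours, lost.
No further breaks.

N11, N2, N22, N6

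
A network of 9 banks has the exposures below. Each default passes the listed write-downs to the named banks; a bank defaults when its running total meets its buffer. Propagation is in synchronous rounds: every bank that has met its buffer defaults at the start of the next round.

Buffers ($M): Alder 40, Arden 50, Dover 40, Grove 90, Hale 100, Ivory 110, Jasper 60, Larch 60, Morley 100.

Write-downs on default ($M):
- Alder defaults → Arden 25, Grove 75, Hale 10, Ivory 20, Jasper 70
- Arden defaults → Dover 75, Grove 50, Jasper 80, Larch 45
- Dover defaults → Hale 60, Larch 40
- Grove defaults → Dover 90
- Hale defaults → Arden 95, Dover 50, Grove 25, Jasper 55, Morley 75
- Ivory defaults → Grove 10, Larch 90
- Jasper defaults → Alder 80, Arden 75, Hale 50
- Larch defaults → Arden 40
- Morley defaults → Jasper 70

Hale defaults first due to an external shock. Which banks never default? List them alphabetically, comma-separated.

Round 1 — Hale defaults (initial).
  Arden: +95 → 95 ≥ 50
  Dover: +50 → 50 ≥ 40
  Grove: +25 → 25 < 90
  Jasper: +55 → 55 < 60
  Morley: +75 → 75 < 100
Round 2 — Arden, Dover default.
  Grove: +50 → 75 < 90
  Jasper: +80 → 135 ≥ 60
  Larch: +45+40 → 85 ≥ 60
Round 3 — Jasper, Larch default.
  Alder: +80 → 80 ≥ 40
Round 4 — Alder defaults.
  Grove: +75 → 150 ≥ 90
  Ivory: +20 → 20 < 110
Round 5 — Grove defaults.
No further defaults.

Ivory, Morley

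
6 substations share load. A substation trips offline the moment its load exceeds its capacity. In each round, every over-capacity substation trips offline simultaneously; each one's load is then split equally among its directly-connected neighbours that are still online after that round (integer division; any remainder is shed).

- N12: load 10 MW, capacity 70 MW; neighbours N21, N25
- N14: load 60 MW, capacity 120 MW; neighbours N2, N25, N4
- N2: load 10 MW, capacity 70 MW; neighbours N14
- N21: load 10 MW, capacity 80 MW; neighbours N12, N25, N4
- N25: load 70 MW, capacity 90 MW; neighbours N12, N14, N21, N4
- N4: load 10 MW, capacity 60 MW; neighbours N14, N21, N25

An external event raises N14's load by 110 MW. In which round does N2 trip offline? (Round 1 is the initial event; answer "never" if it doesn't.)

Round 1 — N14 at 170 > 120. N14 trips offline.
  N14 sheds 170 MW to N2, N25, N4: 56 each (2 lost).
    N2: 10+56 = 66 ≤ 70
    N25: 70+56 = 126 > 90
    N4: 10+56 = 66 > 60
Round 2 — N25, N4 trip offline.
  N25 sheds 126 MW to N12, N21: 63 each.
    N12: 10+63 = 73 > 70
    N21: 10+63 = 73 ≤ 80
  N4 sheds 66 MW to N21: 66 each.
    N21: 73+66 = 139 > 80
Round 3 — N12, N21 trip offline.
  N12 sheds 73 MW: no online neighbours, lost.
  N21 sheds 139 MW: no online neighbours, lost.
No further trips.

never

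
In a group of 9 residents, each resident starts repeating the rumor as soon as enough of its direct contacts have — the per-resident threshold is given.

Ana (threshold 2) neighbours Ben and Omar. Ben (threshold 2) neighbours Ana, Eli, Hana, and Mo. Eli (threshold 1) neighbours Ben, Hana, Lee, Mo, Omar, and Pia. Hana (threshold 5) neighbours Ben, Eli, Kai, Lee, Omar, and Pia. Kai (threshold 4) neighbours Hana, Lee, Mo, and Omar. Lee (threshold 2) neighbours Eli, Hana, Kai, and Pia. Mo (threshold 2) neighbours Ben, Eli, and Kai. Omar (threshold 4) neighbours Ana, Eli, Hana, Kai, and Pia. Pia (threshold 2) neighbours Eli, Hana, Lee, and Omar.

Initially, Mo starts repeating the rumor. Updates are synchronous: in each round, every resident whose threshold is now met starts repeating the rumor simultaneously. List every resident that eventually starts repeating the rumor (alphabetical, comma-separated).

Ben, Eli, Mo

Round 1 — Mo starts repeating the rumor (initial).
Round 2 — checking thresholds:
  Ben: 1 of 4 neighbours < 2, not yet.
  Eli: 1 of 6 neighbours ≥ 1, starts repeating the rumor.
  Kai: 1 of 4 neighbours < 4, not yet.
Round 3 — checking thresholds:
  Ben: 2 of 4 neighbours ≥ 2, starts repeating the rumor.
  Hana: 1 of 6 neighbours < 5, not yet.
  Kai: 1 of 4 neighbours < 4, not yet.
  Lee: 1 of 4 neighbours < 2, not yet.
  Omar: 1 of 5 neighbours < 4, not yet.
  Pia: 1 of 4 neighbours < 2, not yet.
Round 4 — no new spreads; cascade stops.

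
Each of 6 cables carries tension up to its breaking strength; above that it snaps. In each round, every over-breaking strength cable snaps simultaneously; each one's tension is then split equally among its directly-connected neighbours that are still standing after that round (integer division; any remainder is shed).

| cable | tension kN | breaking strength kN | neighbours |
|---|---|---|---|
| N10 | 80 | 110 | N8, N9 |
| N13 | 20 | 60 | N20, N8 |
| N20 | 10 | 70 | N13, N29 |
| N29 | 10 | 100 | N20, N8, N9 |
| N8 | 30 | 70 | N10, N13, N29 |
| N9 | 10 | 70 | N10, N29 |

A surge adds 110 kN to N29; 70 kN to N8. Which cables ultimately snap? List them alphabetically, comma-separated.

N10, N13, N20, N29, N8, N9

Round 1 — N29 at 120 > 100; N8 at 100 > 70. N29, N8 snap.
  N29 sheds 120 kN to N20, N9: 60 each.
    N20: 10+60 = 70 ≤ 70
    N9: 10+60 = 70 ≤ 70
  N8 sheds 100 kN to N10, N13: 50 each.
    N10: 80+50 = 130 > 110
    N13: 20+50 = 70 > 60
Round 2 — N10, N13 snap.
  N10 sheds 130 kN to N9: 130 each.
    N9: 70+130 = 200 > 70
  N13 sheds 70 kN to N20: 70 each.
    N20: 70+70 = 140 > 70
Round 3 — N20, N9 snap.
  N20 sheds 140 kN: no online neighbours, lost.
  N9 sheds 200 kN: no online neighbours, lost.
No further breaks.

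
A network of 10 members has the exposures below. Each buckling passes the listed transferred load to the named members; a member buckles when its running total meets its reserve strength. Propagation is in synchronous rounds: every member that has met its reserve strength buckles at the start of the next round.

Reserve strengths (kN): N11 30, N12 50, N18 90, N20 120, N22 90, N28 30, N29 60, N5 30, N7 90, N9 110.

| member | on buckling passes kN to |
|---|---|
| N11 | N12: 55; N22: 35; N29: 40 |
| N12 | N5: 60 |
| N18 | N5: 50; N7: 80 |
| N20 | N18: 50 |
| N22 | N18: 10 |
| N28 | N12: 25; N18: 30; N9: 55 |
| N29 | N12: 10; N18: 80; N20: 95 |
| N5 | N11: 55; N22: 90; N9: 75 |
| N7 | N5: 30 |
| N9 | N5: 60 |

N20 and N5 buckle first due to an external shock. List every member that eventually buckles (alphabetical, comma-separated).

N11, N12, N20, N22, N5

Round 1 — N20, N5 buckle (initial).
  N11: +55 → 55 ≥ 30
  N18: +50 → 50 < 90
  N22: +90 → 90 ≥ 90
  N9: +75 → 75 < 110
Round 2 — N11, N22 buckle.
  N12: +55 → 55 ≥ 50
  N18: +10 → 60 < 90
  N29: +40 → 40 < 60
Round 3 — N12 buckles.
No further bucklings.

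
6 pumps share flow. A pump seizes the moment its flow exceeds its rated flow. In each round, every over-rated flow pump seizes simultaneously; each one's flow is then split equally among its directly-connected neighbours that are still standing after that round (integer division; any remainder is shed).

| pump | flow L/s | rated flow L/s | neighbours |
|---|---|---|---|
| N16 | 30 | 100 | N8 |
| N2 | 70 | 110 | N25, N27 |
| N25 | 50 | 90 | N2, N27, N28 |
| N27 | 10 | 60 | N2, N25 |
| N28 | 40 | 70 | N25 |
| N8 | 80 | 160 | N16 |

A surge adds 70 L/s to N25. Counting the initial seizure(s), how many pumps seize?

Round 1 — N25 at 120 > 90. N25 seizes.
  N25 sheds 120 L/s to N2, N27, N28: 40 each.
    N2: 70+40 = 110 ≤ 110
    N27: 10+40 = 50 ≤ 60
    N28: 40+40 = 80 > 70
Round 2 — N28 seizes.
  N28 sheds 80 L/s: no online neighbours, lost.
No further seizures.

2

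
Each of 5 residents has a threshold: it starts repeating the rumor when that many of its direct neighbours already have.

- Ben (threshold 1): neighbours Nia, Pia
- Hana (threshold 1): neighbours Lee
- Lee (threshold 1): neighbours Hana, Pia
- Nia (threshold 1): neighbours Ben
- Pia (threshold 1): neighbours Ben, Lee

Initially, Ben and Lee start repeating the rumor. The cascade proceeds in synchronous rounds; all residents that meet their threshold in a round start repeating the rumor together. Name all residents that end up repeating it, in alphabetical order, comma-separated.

Round 1 — Ben, Lee start repeating the rumor (initial).
Round 2 — checking thresholds:
  Hana: 1 of 1 neighbours ≥ 1, starts repeating the rumor.
  Nia: 1 of 1 neighbours ≥ 1, starts repeating the rumor.
  Pia: 2 of 2 neighbours ≥ 1, starts repeating the rumor.
Round 3 — no new spreads; cascade stops.

Ben, Hana, Lee, Nia, Pia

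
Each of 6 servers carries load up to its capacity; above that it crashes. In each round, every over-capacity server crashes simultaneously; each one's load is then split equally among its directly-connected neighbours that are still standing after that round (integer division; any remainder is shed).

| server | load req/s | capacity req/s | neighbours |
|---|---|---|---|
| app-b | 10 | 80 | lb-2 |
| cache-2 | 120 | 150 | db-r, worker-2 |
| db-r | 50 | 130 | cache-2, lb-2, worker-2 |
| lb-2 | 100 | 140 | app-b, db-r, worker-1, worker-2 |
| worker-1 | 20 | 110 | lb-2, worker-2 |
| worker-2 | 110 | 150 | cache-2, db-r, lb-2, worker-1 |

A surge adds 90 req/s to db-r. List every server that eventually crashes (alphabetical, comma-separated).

app-b, cache-2, db-r, lb-2, worker-1, worker-2

Round 1 — db-r at 140 > 130. db-r crashes.
  db-r sheds 140 req/s to cache-2, lb-2, worker-2: 46 each (2 lost).
    cache-2: 120+46 = 166 > 150
    lb-2: 100+46 = 146 > 140
    worker-2: 110+46 = 156 > 150
Round 2 — cache-2, lb-2, worker-2 crash.
  cache-2 sheds 166 req/s: no online neighbours, lost.
  lb-2 sheds 146 req/s to app-b, worker-1: 73 each.
    app-b: 10+73 = 83 > 80
    worker-1: 20+73 = 93 ≤ 110
  worker-2 sheds 156 req/s to worker-1: 156 each.
    worker-1: 93+156 = 249 > 110
Round 3 — app-b, worker-1 crash.
  app-b sheds 83 req/s: no online neighbours, lost.
  worker-1 sheds 249 req/s: no online neighbours, lost.
No further crashes.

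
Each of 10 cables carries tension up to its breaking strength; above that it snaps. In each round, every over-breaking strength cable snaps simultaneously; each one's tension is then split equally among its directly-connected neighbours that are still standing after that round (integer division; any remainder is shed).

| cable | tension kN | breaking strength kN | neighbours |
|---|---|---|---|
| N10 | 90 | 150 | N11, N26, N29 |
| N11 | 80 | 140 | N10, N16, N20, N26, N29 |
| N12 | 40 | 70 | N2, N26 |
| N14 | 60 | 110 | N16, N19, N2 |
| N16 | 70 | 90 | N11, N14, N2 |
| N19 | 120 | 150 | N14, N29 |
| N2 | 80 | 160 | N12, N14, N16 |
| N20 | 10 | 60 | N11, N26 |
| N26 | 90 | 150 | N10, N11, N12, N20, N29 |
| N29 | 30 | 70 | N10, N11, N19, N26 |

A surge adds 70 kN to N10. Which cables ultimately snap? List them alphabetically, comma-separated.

Round 1 — N10 at 160 > 150. N10 snaps.
  N10 sheds 160 kN to N11, N26, N29: 53 each (1 lost).
    N11: 80+53 = 133 ≤ 140
    N26: 90+53 = 143 ≤ 150
    N29: 30+53 = 83 > 70
Round 2 — N29 snaps.
  N29 sheds 83 kN to N11, N19, N26: 27 each (2 lost).
    N11: 133+27 = 160 > 140
    N19: 120+27 = 147 ≤ 150
    N26: 143+27 = 170 > 150
Round 3 — N11, N26 snap.
  N11 sheds 160 kN to N16, N20: 80 each.
    N16: 70+80 = 150 > 90
    N20: 10+80 = 90 > 60
  N26 sheds 170 kN to N12, N20: 85 each.
    N12: 40+85 = 125 > 70
    N20: 90+85 = 175 > 60
Round 4 — N12, N16, N20 snap.
  N12 sheds 125 kN to N2: 125 each.
    N2: 80+125 = 205 > 160
  N16 sheds 150 kN to N14, N2: 75 each.
    N14: 60+75 = 135 > 110
    N2: 205+75 = 280 > 160
  N20 sheds 175 kN: no online neighbours, lost.
Round 5 — N14, N2 snap.
  N14 sheds 135 kN to N19: 135 each.
    N19: 147+135 = 282 > 150
  N2 sheds 280 kN: no online neighbours, lost.
Round 6 — N19 snaps.
  N19 sheds 282 kN: no online neighbours, lost.
No further breaks.

N10, N11, N12, N14, N16, N19, N2, N20, N26, N29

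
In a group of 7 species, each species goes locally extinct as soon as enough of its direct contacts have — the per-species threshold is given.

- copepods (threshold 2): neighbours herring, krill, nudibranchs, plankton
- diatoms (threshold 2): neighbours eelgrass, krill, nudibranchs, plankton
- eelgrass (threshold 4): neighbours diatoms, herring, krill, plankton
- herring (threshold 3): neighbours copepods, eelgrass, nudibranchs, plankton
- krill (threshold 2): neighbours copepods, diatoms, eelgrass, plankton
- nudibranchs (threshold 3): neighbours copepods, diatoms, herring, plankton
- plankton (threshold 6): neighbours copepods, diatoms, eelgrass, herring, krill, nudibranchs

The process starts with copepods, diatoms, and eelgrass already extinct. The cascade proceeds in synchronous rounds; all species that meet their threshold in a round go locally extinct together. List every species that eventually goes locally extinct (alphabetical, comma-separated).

copepods, diatoms, eelgrass, krill

Round 1 — copepods, diatoms, eelgrass go locally extinct (initial).
Round 2 — checking thresholds:
  herring: 2 of 4 neighbours < 3, below threshold.
  krill: 3 of 4 neighbours ≥ 2, goes locally extinct.
  nudibranchs: 2 of 4 neighbours < 3, below threshold.
  plankton: 3 of 6 neighbours < 6, below threshold.
Round 3 — no new extinctions; cascade stops.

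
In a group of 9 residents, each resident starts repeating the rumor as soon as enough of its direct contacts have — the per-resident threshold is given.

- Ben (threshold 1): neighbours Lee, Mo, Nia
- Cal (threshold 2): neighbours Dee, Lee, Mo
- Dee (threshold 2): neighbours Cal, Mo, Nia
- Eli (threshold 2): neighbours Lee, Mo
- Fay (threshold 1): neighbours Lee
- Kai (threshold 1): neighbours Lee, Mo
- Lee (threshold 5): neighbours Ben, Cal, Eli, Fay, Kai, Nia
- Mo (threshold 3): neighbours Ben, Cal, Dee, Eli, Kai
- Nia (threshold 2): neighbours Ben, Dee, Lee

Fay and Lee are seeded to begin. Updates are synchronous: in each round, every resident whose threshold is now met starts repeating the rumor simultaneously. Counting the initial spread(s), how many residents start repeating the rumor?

Round 1 — Fay, Lee start repeating the rumor (initial).
Round 2 — checking thresholds:
  Ben: 1 of 3 neighbours ≥ 1, starts repeating the rumor.
  Cal: 1 of 3 neighbours < 2, holds.
  Eli: 1 of 2 neighbours < 2, holds.
  Kai: 1 of 2 neighbours ≥ 1, starts repeating the rumor.
  Nia: 1 of 3 neighbours < 2, holds.
Round 3 — checking thresholds:
  Cal: 1 of 3 neighbours < 2, holds.
  Eli: 1 of 2 neighbours < 2, holds.
  Mo: 2 of 5 neighbours < 3, holds.
  Nia: 2 of 3 neighbours ≥ 2, starts repeating the rumor.
Round 4 — no new spreads; cascade stops.

5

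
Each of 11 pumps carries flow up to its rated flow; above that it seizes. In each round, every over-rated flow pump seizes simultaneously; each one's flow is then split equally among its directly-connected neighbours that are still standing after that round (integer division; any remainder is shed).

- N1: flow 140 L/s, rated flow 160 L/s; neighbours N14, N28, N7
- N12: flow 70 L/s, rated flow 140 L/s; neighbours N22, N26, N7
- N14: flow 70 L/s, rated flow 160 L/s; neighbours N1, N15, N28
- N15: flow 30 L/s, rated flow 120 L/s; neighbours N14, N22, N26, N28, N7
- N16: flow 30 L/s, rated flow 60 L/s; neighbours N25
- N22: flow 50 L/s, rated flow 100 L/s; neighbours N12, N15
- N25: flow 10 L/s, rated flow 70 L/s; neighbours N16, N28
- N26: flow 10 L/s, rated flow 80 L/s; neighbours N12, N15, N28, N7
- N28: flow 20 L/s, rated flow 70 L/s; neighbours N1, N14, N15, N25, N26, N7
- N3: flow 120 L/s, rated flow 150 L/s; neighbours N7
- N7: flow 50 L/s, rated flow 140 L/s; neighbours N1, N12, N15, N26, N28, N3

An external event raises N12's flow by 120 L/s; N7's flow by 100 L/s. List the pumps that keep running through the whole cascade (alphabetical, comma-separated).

Round 1 — N12 at 190 > 140; N7 at 150 > 140. N12, N7 seize.
  N12 sheds 190 L/s to N22, N26: 95 each.
    N22: 50+95 = 145 > 100
    N26: 10+95 = 105 > 80
  N7 sheds 150 L/s to N1, N15, N26, N28, N3: 30 each.
    N1: 140+30 = 170 > 160
    N15: 30+30 = 60 ≤ 120
    N26: 105+30 = 135 > 80
    N28: 20+30 = 50 ≤ 70
    N3: 120+30 = 150 ≤ 150
Round 2 — N1, N22, N26 seize.
  N1 sheds 170 L/s to N14, N28: 85 each.
    N14: 70+85 = 155 ≤ 160
    N28: 50+85 = 135 > 70
  N22 sheds 145 L/s to N15: 145 each.
    N15: 60+145 = 205 > 120
  N26 sheds 135 L/s to N15, N28: 67 each (1 lost).
    N15: 205+67 = 272 > 120
    N28: 135+67 = 202 > 70
Round 3 — N15, N28 seize.
  N15 sheds 272 L/s to N14: 272 each.
    N14: 155+272 = 427 > 160
  N28 sheds 202 L/s to N14, N25: 101 each.
    N14: 427+101 = 528 > 160
    N25: 10+101 = 111 > 70
Round 4 — N14, N25 seize.
  N14 sheds 528 L/s: no online neighbours, lost.
  N25 sheds 111 L/s to N16: 111 each.
    N16: 30+111 = 141 > 60
Round 5 — N16 seizes.
  N16 sheds 141 L/s: no online neighbours, lost.
No further seizures.

N3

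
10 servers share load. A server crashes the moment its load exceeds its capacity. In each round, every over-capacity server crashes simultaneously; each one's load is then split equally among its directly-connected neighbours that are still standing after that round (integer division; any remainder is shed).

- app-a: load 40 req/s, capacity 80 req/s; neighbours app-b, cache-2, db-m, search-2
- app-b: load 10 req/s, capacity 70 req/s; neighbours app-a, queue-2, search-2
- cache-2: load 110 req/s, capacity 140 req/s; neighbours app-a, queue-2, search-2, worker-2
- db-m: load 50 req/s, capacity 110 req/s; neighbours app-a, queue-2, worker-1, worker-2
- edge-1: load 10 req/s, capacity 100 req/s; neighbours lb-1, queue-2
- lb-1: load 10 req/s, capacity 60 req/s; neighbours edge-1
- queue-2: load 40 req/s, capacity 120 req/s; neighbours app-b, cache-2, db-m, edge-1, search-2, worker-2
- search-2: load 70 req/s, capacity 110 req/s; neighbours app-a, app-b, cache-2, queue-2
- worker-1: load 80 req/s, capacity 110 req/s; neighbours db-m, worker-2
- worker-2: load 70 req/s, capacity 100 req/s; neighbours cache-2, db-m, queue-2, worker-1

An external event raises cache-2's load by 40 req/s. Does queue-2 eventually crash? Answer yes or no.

yes

Round 1 — cache-2 at 150 > 140. cache-2 crashes.
  cache-2 sheds 150 req/s to app-a, queue-2, search-2, worker-2: 37 each (2 lost).
    app-a: 40+37 = 77 ≤ 80
    queue-2: 40+37 = 77 ≤ 120
    search-2: 70+37 = 107 ≤ 110
    worker-2: 70+37 = 107 > 100
Round 2 — worker-2 crashes.
  worker-2 sheds 107 req/s to db-m, queue-2, worker-1: 35 each (2 lost).
    db-m: 50+35 = 85 ≤ 110
    queue-2: 77+35 = 112 ≤ 120
    worker-1: 80+35 = 115 > 110
Round 3 — worker-1 crashes.
  worker-1 sheds 115 req/s to db-m: 115 each.
    db-m: 85+115 = 200 > 110
Round 4 — db-m crashes.
  db-m sheds 200 req/s to app-a, queue-2: 100 each.
    app-a: 77+100 = 177 > 80
    queue-2: 112+100 = 212 > 120
Round 5 — app-a, queue-2 crash.
  app-a sheds 177 req/s to app-b, search-2: 88 each (1 lost).
    app-b: 10+88 = 98 > 70
    search-2: 107+88 = 195 > 110
  queue-2 sheds 212 req/s to app-b, edge-1, search-2: 70 each (2 lost).
    app-b: 98+70 = 168 > 70
    edge-1: 10+70 = 80 ≤ 100
    search-2: 195+70 = 265 > 110
Round 6 — app-b, search-2 crash.
  app-b sheds 168 req/s: no online neighbours, lost.
  search-2 sheds 265 req/s: no online neighbours, lost.
No further crashes.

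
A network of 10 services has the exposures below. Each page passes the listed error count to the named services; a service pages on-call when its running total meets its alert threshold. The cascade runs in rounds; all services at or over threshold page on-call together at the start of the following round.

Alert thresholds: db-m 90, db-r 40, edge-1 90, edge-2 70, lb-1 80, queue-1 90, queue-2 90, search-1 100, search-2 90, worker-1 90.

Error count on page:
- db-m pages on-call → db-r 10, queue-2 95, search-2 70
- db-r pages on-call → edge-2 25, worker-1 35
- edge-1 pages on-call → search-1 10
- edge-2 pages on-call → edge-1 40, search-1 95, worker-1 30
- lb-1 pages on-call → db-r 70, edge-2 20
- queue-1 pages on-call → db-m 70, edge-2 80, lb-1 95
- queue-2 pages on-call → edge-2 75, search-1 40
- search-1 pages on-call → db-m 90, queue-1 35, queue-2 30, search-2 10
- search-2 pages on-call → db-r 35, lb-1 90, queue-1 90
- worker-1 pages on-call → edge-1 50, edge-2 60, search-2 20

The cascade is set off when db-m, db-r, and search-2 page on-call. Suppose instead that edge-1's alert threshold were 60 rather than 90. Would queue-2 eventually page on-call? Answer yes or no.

With edge-1's alert threshold at 60:
Round 1 — db-m, db-r, search-2 page on-call (initial).
  edge-2: +25 → 25 < 70
  lb-1: +90 → 90 ≥ 80
  queue-1: +90 → 90 ≥ 90
  queue-2: +95 → 95 ≥ 90
  worker-1: +35 → 35 < 90
Round 2 — lb-1, queue-1, queue-2 page on-call.
  edge-2: +20+80+75 → 200 ≥ 70
  search-1: +40 → 40 < 100
Round 3 — edge-2 pages on-call.
  edge-1: +40 → 40 < 60
  search-1: +95 → 135 ≥ 100
  worker-1: +30 → 65 < 90
Round 4 — search-1 pages on-call.
No further pages.

yes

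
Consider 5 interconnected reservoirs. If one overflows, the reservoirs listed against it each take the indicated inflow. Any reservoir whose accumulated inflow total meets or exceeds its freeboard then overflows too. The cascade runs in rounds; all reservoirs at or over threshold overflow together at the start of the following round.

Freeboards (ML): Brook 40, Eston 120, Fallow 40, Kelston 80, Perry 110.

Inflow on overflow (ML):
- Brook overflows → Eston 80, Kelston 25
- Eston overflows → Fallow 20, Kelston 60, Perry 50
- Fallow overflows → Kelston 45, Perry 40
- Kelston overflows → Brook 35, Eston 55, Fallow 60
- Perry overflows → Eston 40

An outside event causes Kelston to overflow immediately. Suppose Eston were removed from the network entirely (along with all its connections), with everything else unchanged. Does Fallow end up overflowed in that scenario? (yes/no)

With Eston removed:
Round 1 — Kelston overflows (initial).
  Brook: +35 → 35 < 40
  Fallow: +60 → 60 ≥ 40
Round 2 — Fallow overflows.
  Perry: +40 → 40 < 110
No further overflows.

yes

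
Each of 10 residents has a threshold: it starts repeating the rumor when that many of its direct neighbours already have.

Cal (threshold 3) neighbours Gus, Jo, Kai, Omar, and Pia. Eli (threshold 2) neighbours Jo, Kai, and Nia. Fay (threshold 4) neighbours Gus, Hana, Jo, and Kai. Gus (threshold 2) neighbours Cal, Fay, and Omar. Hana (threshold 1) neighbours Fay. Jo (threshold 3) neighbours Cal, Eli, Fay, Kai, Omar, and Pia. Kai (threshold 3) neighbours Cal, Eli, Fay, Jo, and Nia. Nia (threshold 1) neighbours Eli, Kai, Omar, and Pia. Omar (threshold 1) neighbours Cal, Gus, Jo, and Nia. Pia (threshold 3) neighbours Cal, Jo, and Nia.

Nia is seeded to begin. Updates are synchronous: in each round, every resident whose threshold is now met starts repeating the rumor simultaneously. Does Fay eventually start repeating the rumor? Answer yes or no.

Round 1 — Nia starts repeating the rumor (initial).
Round 2 — checking thresholds:
  Eli: 1 of 3 neighbours < 2, holds.
  Kai: 1 of 5 neighbours < 3, holds.
  Omar: 1 of 4 neighbours ≥ 1, starts repeating the rumor.
  Pia: 1 of 3 neighbours < 3, holds.
Round 3 — no new spreads; cascade stops.

no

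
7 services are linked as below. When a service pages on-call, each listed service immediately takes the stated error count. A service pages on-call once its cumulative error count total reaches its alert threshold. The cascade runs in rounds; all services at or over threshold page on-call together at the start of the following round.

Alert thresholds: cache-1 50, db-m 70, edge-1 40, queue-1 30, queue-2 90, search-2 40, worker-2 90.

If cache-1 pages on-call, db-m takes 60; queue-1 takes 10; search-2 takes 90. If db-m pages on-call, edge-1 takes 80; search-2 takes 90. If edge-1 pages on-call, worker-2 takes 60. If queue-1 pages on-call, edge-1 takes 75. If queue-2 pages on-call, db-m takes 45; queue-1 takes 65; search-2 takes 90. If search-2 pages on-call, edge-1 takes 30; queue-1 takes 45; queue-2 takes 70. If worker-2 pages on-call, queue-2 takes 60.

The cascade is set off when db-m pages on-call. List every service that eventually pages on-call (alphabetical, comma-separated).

db-m, edge-1, queue-1, search-2

Round 1 — db-m pages on-call (initial).
  edge-1: +80 → 80 ≥ 40
  search-2: +90 → 90 ≥ 40
Round 2 — edge-1, search-2 page on-call.
  queue-1: +45 → 45 ≥ 30
  queue-2: +70 → 70 < 90
  worker-2: +60 → 60 < 90
Round 3 — queue-1 pages on-call.
No further pages.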